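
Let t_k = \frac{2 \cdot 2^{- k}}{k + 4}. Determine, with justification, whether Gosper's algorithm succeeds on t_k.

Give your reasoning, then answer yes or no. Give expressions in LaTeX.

r(k) = (k + 4)/(2*(k + 5)) after simplifying.
Gosper form: A/B · C(k+1)/C(k) with A=k/2 + 2, B=k + 5, C=1.
Key eq: (k/2 + 2)·f(k+1) = (k + 4)·f(k) + (1).
deg f ≤ -1 (via 1,1,0).
Bound -1 < 0, so the key equation has no polynomial solution.

No; the degree bound rules out any f.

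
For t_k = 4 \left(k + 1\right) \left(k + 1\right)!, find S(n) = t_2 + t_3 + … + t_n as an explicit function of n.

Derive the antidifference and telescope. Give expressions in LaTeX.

Ratio r(k) = (k + 2)**2/(k + 1).
Take A(k)=k + 2, B(k)=1, C(k)=k + 1.
f must satisfy (k + 2)·f(k+1) − (1)·f(k) = k + 1.
Bound: deg f ≤ 0.
A polynomial solution: f(k) = 1.
Certificate R = B(k−1)f/C = 1/(k + 1) gives s_k = 4*factorial(k + 1).
Check: Δs_k = 4*(k + 1)*factorial(k + 1). ✓
Telescope: S(n) = s_(n+1) − s_(2) = 4*factorial(n + 2) − (24) = 4*factorial(n + 2) - 24.

S(n) = 4 \left(n + 2\right)! - 24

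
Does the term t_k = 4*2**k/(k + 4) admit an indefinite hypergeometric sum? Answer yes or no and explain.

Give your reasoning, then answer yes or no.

Step 1: r(k) = 2*(k + 4)/(k + 5).
Factor: A=2*k + 8; B=k + 5; C=1.
Set up (2*k + 8)·f(k+1) − (k + 4)·f(k) − (1) = 0.
Degrees (1,1,0) ⇒ d ≤ -1.
Negative degree bound (-1): no f exists, t_k not Gosper-summable.

No. Not Gosper-summable.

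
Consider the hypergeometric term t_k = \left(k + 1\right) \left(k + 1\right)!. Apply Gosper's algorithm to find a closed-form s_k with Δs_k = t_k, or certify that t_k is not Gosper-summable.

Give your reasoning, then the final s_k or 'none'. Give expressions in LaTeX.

s_k = \left(k + 1\right)!

Ratio r(k) = (k + 2)**2/(k + 1).
Normal form (A,B,C) = (k + 2, 1, k + 1).
f must satisfy (k + 2)·f(k+1) − (1)·f(k) = k + 1.
From deg A=1, deg B=0, deg C=1: d=0.
Solve for f: f(k) = 1 (degree 0 ≤ 0).
Certificate R = B(k−1)f/C = 1/(k + 1) gives s_k = factorial(k + 1).
Verify: (k + 1)*factorial(k + 1) matches t_k.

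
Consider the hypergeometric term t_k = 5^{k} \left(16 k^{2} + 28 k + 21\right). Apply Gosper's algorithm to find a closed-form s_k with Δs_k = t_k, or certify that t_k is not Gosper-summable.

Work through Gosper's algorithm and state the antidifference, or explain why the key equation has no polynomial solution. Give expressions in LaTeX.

Compute t_(k+1)/t_k: get 5*(16*k**2 + 60*k + 65)/(16*k**2 + 28*k + 21).
Take A(k)=5, B(k)=1, C(k)=k**2 + 7*k/4 + 21/16.
Key eq: (5)·f(k+1) = (1)·f(k) + (k**2 + 7*k/4 + 21/16).
d = 2 from the (0,0,2) case.
A polynomial solution: f(k) = (4*k**2 - 3*k + 4)/16.
R(k) = B(k−1)·f(k)/C(k) = (4*k**2 - 3*k + 4)/(16*k**2 + 28*k + 21); s_k = R·t_k = 5**k*(4*k**2 - 3*k + 4).
Check: Δs_k = 5**k*(16*k**2 + 28*k + 21). ✓

s_k = 5^{k} \left(4 k^{2} - 3 k + 4\right)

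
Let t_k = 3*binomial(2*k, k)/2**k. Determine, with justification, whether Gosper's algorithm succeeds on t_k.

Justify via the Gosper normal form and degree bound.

No — key equation has no polynomial f.

The ratio is (2*k + 1)/(k + 1).
Gosper form: A/B · C(k+1)/C(k) with A=2*k + 1, B=k + 1, C=1.
Need (2*k + 1)·f(k+1) − (k)·f(k) = 1.
Bound: deg f ≤ -1.
d = -1 < 0 ⇒ no nonzero polynomial f; not summable.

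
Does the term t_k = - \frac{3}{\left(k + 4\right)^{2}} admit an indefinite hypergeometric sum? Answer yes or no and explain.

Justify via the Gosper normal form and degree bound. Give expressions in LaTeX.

t_(k+1)/t_k = (k + 4)**2/(k + 5)**2.
Normal form (A,B,C) = (k**2 + 8*k + 16, k**2 + 10*k + 25, 1).
f must satisfy (k**2 + 8*k + 16)·f(k+1) − (k**2 + 8*k + 16)·f(k) = 1.
Degrees (2,2,0) ⇒ d ≤ 0.
f = c0 ⇒ A·f(k+1) − B(k−1)·f(k) − C = -1. The system {-1 = 0} is inconsistent; no antidifference.

No — the linear system for f has no solution.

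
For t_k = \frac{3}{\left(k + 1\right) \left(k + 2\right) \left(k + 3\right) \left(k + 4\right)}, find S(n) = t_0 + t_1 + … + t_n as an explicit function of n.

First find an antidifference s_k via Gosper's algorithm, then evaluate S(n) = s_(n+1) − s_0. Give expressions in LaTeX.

The ratio is (k + 1)/(k + 5).
Factor: A=k + 1; B=k + 5; C=1.
Key eq: (k + 1)·f(k+1) = (k + 4)·f(k) + (1).
deg f ≤ 3 (via 1,1,0).
Match coefficients ⇒ f(k) = k*(k**2 + 6*k + 11)/18.
Get s_k = R·t_k = k*(k**2 + 6*k + 11)/(6*(k + 1)*(k + 2)*(k + 3)) with R(k) = B(k−1)f(k)/C(k) = k*(k + 4)*(k**2 + 6*k + 11)/18.
Δs = 3/(k**4 + 10*k**3 + 35*k**2 + 50*k + 24), as required.
Telescope: S(n) = s_(n+1) − s_(0) = (n**3 + 9*n**2 + 26*n + 18)/(6*(n**3 + 9*n**2 + 26*n + 24)) − (0) = (n**3 + 9*n**2 + 26*n + 18)/(6*(n**3 + 9*n**2 + 26*n + 24)).

S(n) = \frac{n^{3} + 9 n^{2} + 26 n + 18}{6 \left(n^{3} + 9 n^{2} + 26 n + 24\right)}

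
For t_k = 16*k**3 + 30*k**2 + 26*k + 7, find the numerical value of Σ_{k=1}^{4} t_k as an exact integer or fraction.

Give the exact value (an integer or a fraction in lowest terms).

Step 1: r(k) = (16*k**3 + 78*k**2 + 134*k + 79)/(16*k**3 + 30*k**2 + 26*k + 7).
Normal form (A,B,C) = (1, 1, k**3 + 15*k**2/8 + 13*k/8 + 7/16).
Solve (1)·f(k+1) − (1)·f(k) = k**3 + 15*k**2/8 + 13*k/8 + 7/16.
Degrees (0,0,3) ⇒ d ≤ 4.
Match coefficients ⇒ f(k) = k*(4*k**3 + 2*k**2 + 2*k - 1)/16.
R(k) = B(k−1)·f(k)/C(k) = k*(4*k**3 + 2*k**2 + 2*k - 1)/(16*k**3 + 30*k**2 + 26*k + 7); s_k = R·t_k = k*(4*k**3 + 2*k**2 + 2*k - 1).
Check: Δs_k = 16*k**3 + 30*k**2 + 26*k + 7. ✓
Σ_(k=1)^(4) t_k = s_(5) − s_(1) = 2795 − (7) = 2788.

Σ = 2788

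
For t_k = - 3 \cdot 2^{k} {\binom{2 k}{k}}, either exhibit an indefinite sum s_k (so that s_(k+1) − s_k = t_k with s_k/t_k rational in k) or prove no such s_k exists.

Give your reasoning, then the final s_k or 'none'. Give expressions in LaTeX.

none (Gosper's algorithm certifies no s_k)

Step 1: r(k) = 4*(2*k + 1)/(k + 1).
Gosper form: A/B · C(k+1)/C(k) with A=8*k + 4, B=k + 1, C=1.
Solve (8*k + 4)·f(k+1) − (k)·f(k) = 1.
Degrees (1,1,0) ⇒ d ≤ -1.
Negative degree bound (-1): no f exists, t_k not Gosper-summable.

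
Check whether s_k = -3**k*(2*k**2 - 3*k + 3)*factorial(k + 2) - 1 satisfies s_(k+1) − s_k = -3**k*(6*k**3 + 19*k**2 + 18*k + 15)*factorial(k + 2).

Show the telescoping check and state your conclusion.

s_(k+1) = 3**(k + 1)*(3*k - 2*(k + 1)**2)*factorial(k + 3) - 1
s_(k+1) − s_k = -3**k*(6*k**3 + 19*k**2 + 18*k + 15)*factorial(k + 2)
(s_(k+1) − s_k) − t_k = 0

valid; difference matches t_k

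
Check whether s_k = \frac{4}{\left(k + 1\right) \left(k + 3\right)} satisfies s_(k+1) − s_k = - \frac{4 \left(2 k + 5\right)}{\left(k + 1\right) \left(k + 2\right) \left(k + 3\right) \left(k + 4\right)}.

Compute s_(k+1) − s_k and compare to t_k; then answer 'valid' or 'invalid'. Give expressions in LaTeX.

Valid — Δs_k = t_k.

s_(k+1) = 4/((k + 2)*(k + 4))
s_(k+1) − s_k = 4*(-2*k - 5)/(k**4 + 10*k**3 + 35*k**2 + 50*k + 24)
(s_(k+1) − s_k) − t_k = 0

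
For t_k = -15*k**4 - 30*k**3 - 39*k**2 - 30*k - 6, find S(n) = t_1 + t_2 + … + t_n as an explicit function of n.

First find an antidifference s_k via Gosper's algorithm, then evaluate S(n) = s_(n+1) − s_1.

Step 1: r(k) = (5*k**4 + 30*k**3 + 73*k**2 + 86*k + 40)/(5*k**4 + 10*k**3 + 13*k**2 + 10*k + 2).
Take A(k)=1, B(k)=1, C(k)=k**4 + 2*k**3 + 13*k**2/5 + 2*k + 2/5.
Solve (1)·f(k+1) − (1)·f(k) = k**4 + 2*k**3 + 13*k**2/5 + 2*k + 2/5.
Bound: deg f ≤ 5.
Match coefficients ⇒ f(k) = k*(k + 1)*(k**3 - k**2 + 2*k - 1)/5.
Get s_k = R·t_k = 3*k*(-k**4 - k**2 - k + 1) with R(k) = B(k−1)f(k)/C(k) = k*(k**3 - k**2 + 2*k - 1)/(5*k**3 + 5*k**2 + 8*k + 2).
Verify: -15*k**4 - 30*k**3 - 39*k**2 - 30*k - 6 matches t_k.
s_(n+1) = -3*n**5 - 15*n**4 - 33*n**3 - 42*n**2 - 27*n - 6 and s_(1) = -6, so S(n) = 3*n*(-n**4 - 5*n**3 - 11*n**2 - 14*n - 9).

S(n) = 3*n*(-n**4 - 5*n**3 - 11*n**2 - 14*n - 9)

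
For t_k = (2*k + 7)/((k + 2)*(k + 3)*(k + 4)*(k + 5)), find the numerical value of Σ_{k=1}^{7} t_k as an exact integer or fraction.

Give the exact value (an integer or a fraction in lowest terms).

Σ = 7/120

Step 1: r(k) = (k + 2)*(2*k + 9)/((k + 6)*(2*k + 7)).
So A=k + 2 and B=k + 6, with C=k + 7/2.
Key eq: (k + 2)·f(k+1) = (k + 5)·f(k) + (k + 7/2).
From deg A=1, deg B=1, deg C=1: d=3.
Match coefficients ⇒ f(k) = k*(k + 3)*(k + 6)/16.
Get s_k = R·t_k = k*(k + 6)/(8*(k**2 + 6*k + 8)) with R(k) = B(k−1)f(k)/C(k) = k*(k + 3)*(k + 5)*(k + 6)/(8*(2*k + 7)).
Check: Δs_k = (2*k + 7)/(k**4 + 14*k**3 + 71*k**2 + 154*k + 120). ✓
Evaluate s at k=8 and k=1: 7/60 and 7/120; difference 7/120.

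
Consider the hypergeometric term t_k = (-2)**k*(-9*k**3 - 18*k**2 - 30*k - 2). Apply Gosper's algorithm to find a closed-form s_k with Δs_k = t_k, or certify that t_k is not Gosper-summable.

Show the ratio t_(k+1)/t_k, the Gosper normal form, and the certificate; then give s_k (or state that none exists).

Step 1: r(k) = 2*(-9*k**3 - 45*k**2 - 93*k - 59)/(9*k**3 + 18*k**2 + 30*k + 2).
Gosper form: A/B · C(k+1)/C(k) with A=-2, B=1, C=k**3 + 2*k**2 + 10*k/3 + 2/9.
Need (-2)·f(k+1) − (1)·f(k) = k**3 + 2*k**2 + 10*k/3 + 2/9.
Degrees (0,0,3) ⇒ d ≤ 3.
Solve for f: f(k) = -(3*k**3 + 4*k - 4)/9 (degree 3 ≤ 3).
R(k) = B(k−1)·f(k)/C(k) = -(3*k**3 + 4*k - 4)/(9*k**3 + 18*k**2 + 30*k + 2); s_k = R·t_k = (-2)**k*(3*k**3 + 4*k - 4).
Verify: (-2)**k*(-3*k**3 - 12*k - 6*(k + 1)**3 + 4) matches t_k.

s_k = (-2)**k*(3*k**3 + 4*k - 4)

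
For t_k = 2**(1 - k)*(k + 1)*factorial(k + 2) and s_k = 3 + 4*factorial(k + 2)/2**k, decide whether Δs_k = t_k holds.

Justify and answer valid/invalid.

valid; difference matches t_k

s_(k+1) = 4*2**(-k - 1)*factorial(k + 3) + 3
s_(k+1) − s_k = 2**(1 - k)*(k + 1)*factorial(k + 2)
(s_(k+1) − s_k) − t_k = 0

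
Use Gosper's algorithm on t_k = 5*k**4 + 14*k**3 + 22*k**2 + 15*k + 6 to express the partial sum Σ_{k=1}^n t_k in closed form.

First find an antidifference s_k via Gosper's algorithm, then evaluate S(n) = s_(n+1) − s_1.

S(n) = n*(n**4 + 6*n**3 + 16*n**2 + 22*n + 17)

Compute t_(k+1)/t_k: get (5*k**4 + 34*k**3 + 94*k**2 + 121*k + 62)/(5*k**4 + 14*k**3 + 22*k**2 + 15*k + 6).
Factor: A=1; B=1; C=k**4 + 14*k**3/5 + 22*k**2/5 + 3*k + 6/5.
Solve (1)·f(k+1) − (1)·f(k) = k**4 + 14*k**3/5 + 22*k**2/5 + 3*k + 6/5.
Degrees (0,0,4) ⇒ d ≤ 5.
Solve for f: f(k) = k*(k**4 + k**3 + 2*k**2 + 2)/5 (degree 5 ≤ 5).
Get s_k = R·t_k = k*(k**4 + k**3 + 2*k**2 + 2) with R(k) = B(k−1)f(k)/C(k) = k*(k**4 + k**3 + 2*k**2 + 2)/(5*k**4 + 14*k**3 + 22*k**2 + 15*k + 6).
Δs = 5*k**4 + 14*k**3 + 22*k**2 + 15*k + 6, as required.
Telescope: S(n) = s_(n+1) − s_(1) = n**5 + 6*n**4 + 16*n**3 + 22*n**2 + 17*n + 6 − (6) = n*(n**4 + 6*n**3 + 16*n**2 + 22*n + 17).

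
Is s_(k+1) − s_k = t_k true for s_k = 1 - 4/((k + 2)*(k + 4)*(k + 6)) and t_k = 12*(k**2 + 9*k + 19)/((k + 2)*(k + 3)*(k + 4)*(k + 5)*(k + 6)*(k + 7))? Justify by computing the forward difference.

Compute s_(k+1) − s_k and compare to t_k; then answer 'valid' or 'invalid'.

valid (s_(k+1) − s_k reduces to t_k)

s_(k+1) = 1 - 4/((k + 3)*(k + 5)*(k + 7))
s_(k+1) − s_k = 12*(k**2 + 9*k + 19)/(k**6 + 27*k**5 + 295*k**4 + 1665*k**3 + 5104*k**2 + 8028*k + 5040)
(s_(k+1) − s_k) − t_k = 0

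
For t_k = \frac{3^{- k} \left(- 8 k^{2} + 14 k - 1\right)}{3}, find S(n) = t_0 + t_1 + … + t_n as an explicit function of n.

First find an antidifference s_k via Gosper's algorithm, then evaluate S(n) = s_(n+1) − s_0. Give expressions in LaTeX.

Ratio r(k) = (8*k**2 + 2*k - 5)/(3*(8*k**2 - 14*k + 1)).
Factor: A=1/3; B=1; C=k**2 - 7*k/4 + 1/8.
Set up (1/3)·f(k+1) − (1)·f(k) − (k**2 - 7*k/4 + 1/8) = 0.
From deg A=0, deg B=0, deg C=2: d=2.
Match coefficients ⇒ f(k) = -3*(4*k**2 - 3*k + 1)/8.
Then R = B(k−1)f/C = -3*(4*k**2 - 3*k + 1)/(8*k**2 - 14*k + 1), so s_k = R(k)·t_k = (4*k**2 - 3*k + 1)/3**k.
Verify: (-8*k**2 + 14*k - 1)/(3*3**k) matches t_k.
s_(n+1) = 3**(-n - 1)*(4*n**2 + 5*n + 2) and s_(0) = 1, so S(n) = 3**(-n - 1)*(-3**(n + 1) + 4*n**2 + 5*n + 2).

S(n) = 3^{- n - 1} \left(- 3^{n + 1} + 4 n^{2} + 5 n + 2\right)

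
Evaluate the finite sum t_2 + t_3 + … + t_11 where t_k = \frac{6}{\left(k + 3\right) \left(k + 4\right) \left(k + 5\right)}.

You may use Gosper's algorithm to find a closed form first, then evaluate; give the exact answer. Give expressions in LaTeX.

Step 1: r(k) = (k + 3)/(k + 6).
So A=k + 3 and B=k + 6, with C=1.
Set up (k + 3)·f(k+1) − (k + 5)·f(k) − (1) = 0.
Bound: deg f ≤ 2.
Solve for f: f(k) = k*(k + 7)/24 (degree 2 ≤ 2).
Get s_k = R·t_k = k*(k + 7)/(4*(k + 3)*(k + 4)) with R(k) = B(k−1)f(k)/C(k) = k*(k + 5)*(k + 7)/24.
Verify: 6/(k**3 + 12*k**2 + 47*k + 60) matches t_k.
Telescoping: Σ = s_(12) − s_(2) = 19/80 − (3/20) = 7/80.

Σ = 7/80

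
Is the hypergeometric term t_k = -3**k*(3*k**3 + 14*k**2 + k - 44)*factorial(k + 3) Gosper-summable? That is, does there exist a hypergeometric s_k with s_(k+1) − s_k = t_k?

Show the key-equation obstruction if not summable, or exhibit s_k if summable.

Yes. s_k = 3**k*(-k**2 + k + 4)*factorial(k + 3).

Compute t_(k+1)/t_k: get 3*(3*k**4 + 35*k**3 + 130*k**2 + 126*k - 104)/(3*k**3 + 14*k**2 + k - 44).
Take A(k)=3*k + 12, B(k)=1, C(k)=k**3 + 14*k**2/3 + k/3 - 44/3.
f must satisfy (3*k + 12)·f(k+1) − (1)·f(k) = k**3 + 14*k**2/3 + k/3 - 44/3.
d = 2 from the (1,0,3) case.
A polynomial solution: f(k) = (k**2 - k - 4)/3.
Certificate R = B(k−1)f/C = (k**2 - k - 4)/(3*k**3 + 14*k**2 + k - 44) gives s_k = 3**k*(-k**2 + k + 4)*factorial(k + 3).
Verify: -3**k*(3*k**3 + 14*k**2 + k - 44)*factorial(k + 3) matches t_k.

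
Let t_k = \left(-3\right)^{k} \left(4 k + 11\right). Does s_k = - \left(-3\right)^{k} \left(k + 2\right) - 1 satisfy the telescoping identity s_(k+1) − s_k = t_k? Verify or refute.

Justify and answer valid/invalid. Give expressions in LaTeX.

Valid: the claim telescopes to t_k.

s_(k+1) = 3*(-3)**k*(k + 3) - 1
s_(k+1) − s_k = (-3)**k*(4*k + 11)
(s_(k+1) − s_k) − t_k = 0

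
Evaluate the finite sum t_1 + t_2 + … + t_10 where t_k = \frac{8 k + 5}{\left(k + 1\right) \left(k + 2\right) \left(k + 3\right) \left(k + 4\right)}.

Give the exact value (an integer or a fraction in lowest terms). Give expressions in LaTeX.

Σ = 295/1092

Ratio r(k) = (k + 1)*(8*k + 13)/((k + 5)*(8*k + 5)).
Gosper form: A/B · C(k+1)/C(k) with A=k + 1, B=k + 5, C=k + 5/8.
Set up (k + 1)·f(k+1) − (k + 4)·f(k) − (k + 5/8) = 0.
Bound: deg f ≤ 3.
A polynomial solution: f(k) = k*(k**2 + 6*k + 3)/16.
Then R = B(k−1)f/C = k*(k + 4)*(k**2 + 6*k + 3)/(2*(8*k + 5)), so s_k = R(k)·t_k = k*(k**2 + 6*k + 3)/(2*(k + 1)*(k + 2)*(k + 3)).
Verify: (8*k + 5)/(k**4 + 10*k**3 + 35*k**2 + 50*k + 24) matches t_k.
Σ_(k=1)^(10) t_k = s_(11) − s_(1) = 1045/2184 − (5/24) = 295/1092.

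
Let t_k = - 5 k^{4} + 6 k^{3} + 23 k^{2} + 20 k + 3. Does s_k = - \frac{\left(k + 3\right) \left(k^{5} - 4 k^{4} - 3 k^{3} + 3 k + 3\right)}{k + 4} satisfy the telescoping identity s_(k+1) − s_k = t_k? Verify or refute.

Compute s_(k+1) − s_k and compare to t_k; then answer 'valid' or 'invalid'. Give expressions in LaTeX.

s_(k+1) = k*(-k**5 - 5*k**4 + 5*k**3 + 59*k**2 + 109*k + 68)/(k + 5)
s_(k+1) − s_k = (-5*k**6 - 35*k**5 - 5*k**4 + 303*k**3 + 531*k**2 + 341*k + 45)/(k**2 + 9*k + 20)
(s_(k+1) − s_k) − t_k = (4*k**5 + 18*k**4 - 44*k**3 - 112*k**2 - 86*k - 15)/(k**2 + 9*k + 20)

Invalid: residual \frac{4 k^{5} + 18 k^{4} - 44 k^{3} - 112 k^{2} - 86 k - 15}{k^{2} + 9 k + 20} ≠ 0.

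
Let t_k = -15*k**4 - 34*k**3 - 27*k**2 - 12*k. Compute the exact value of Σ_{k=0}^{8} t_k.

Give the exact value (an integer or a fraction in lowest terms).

t_(k+1)/t_k = (15*k**4 + 94*k**3 + 219*k**2 + 228*k + 88)/(k*(15*k**3 + 34*k**2 + 27*k + 12)).
A = 1, B = 1, C = k**4 + 34*k**3/15 + 9*k**2/5 + 4*k/5.
Need (1)·f(k+1) − (1)·f(k) = k**4 + 34*k**3/15 + 9*k**2/5 + 4*k/5.
deg f ≤ 5 (via 0,0,4).
Solve for f: f(k) = k*(k - 1)*(3*k**3 + 4*k**2 + k + 2)/15 (degree 5 ≤ 5).
Then R = B(k−1)f/C = (k - 1)*(3*k**3 + 4*k**2 + k + 2)/(15*k**3 + 34*k**2 + 27*k + 12), so s_k = R(k)·t_k = k*(-3*k**4 - k**3 + 3*k**2 - k + 2).
Verify: k*(-15*k**3 - 34*k**2 - 27*k - 12) matches t_k.
Evaluate s at k=9 and k=0: -181584 and 0; difference -181584.

Σ = -181584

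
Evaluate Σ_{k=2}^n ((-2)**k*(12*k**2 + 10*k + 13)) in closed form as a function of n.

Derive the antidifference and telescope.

Step 1: r(k) = 2*(-12*k**2 - 34*k - 35)/(12*k**2 + 10*k + 13).
A = -2, B = 1, C = k**2 + 5*k/6 + 13/12.
Key eq: (-2)·f(k+1) = (1)·f(k) + (k**2 + 5*k/6 + 13/12).
Bound: deg f ≤ 2.
Coefficient equations give f(k) = -(4*k**2 - 2*k + 3)/12.
So s_k = (B(k−1)f/C)·t_k = (-(4*k**2 - 2*k + 3)/(12*k**2 + 10*k + 13))·t_k = (-2)**k*(-4*k**2 + 2*k - 3).
Verify: (-2)**k*(12*k**2 + 10*k + 13) matches t_k.
Σ_(k=2)^n t_k = s_(n+1) − s_(2) = (2*(-2)**n*(4*n**2 + 6*n + 5)) − (-60), i.e. 8*(-2)**n*n**2 + 12*(-2)**n*n + 10*(-2)**n + 60.

S(n) = 8*(-2)**n*n**2 + 12*(-2)**n*n + 10*(-2)**n + 60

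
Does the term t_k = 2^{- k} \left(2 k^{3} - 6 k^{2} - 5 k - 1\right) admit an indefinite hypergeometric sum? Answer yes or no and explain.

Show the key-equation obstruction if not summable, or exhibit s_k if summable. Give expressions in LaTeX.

Ratio r(k) = (2*k**3 - 11*k - 10)/(2*(2*k**3 - 6*k**2 - 5*k - 1)).
Take A(k)=1/2, B(k)=1, C(k)=k**3 - 3*k**2 - 5*k/2 - 1/2.
Set up (1/2)·f(k+1) − (1)·f(k) − (k**3 - 3*k**2 - 5*k/2 - 1/2) = 0.
Degrees (0,0,3) ⇒ d ≤ 3.
Match coefficients ⇒ f(k) = -2*k**3 - k - 2.
So s_k = (B(k−1)f/C)·t_k = (-2*(2*k**3 + k + 2)/(2*k**3 - 6*k**2 - 5*k - 1))·t_k = 2**(1 - k)*(-2*k**3 - k - 2).
Verify: (4*k**3 + k - 2*(k + 1)**3 + 1)/2**k matches t_k.

Yes. s_k = 2^{1 - k} \left(- 2 k^{3} - k - 2\right).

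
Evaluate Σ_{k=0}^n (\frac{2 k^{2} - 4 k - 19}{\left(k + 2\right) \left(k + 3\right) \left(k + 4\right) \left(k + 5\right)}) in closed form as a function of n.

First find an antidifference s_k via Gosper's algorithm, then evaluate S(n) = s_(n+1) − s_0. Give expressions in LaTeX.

S(n) = \frac{- n^{3} - 28 n^{2} - 103 n - 76}{8 \left(n^{3} + 12 n^{2} + 47 n + 60\right)}

t_(k+1)/t_k = (k + 2)*(4*k - 2*(k + 1)**2 + 23)/((k + 6)*(-2*k**2 + 4*k + 19)).
Factor: A=k + 2; B=k + 6; C=k**2 - 2*k - 19/2.
Key eq: (k + 2)·f(k+1) = (k + 5)·f(k) + (k**2 - 2*k - 19/2).
From deg A=1, deg B=1, deg C=2: d=3.
Match coefficients ⇒ f(k) = -k*(k**2 + 25*k + 50)/16.
R(k) = B(k−1)·f(k)/C(k) = -k*(k + 5)*(k**2 + 25*k + 50)/(8*(2*k**2 - 4*k - 19)); s_k = R·t_k = k*(-k**2 - 25*k - 50)/(8*(k + 2)*(k + 3)*(k + 4)).
s_(k+1) − s_k = (2*k**2 - 4*k - 19)/(k**4 + 14*k**3 + 71*k**2 + 154*k + 120) = t_k.
Σ_(k=0)^n t_k = s_(n+1) − s_(0) = ((-n**3 - 28*n**2 - 103*n - 76)/(8*(n**3 + 12*n**2 + 47*n + 60))) − (0), i.e. (-n**3 - 28*n**2 - 103*n - 76)/(8*(n**3 + 12*n**2 + 47*n + 60)).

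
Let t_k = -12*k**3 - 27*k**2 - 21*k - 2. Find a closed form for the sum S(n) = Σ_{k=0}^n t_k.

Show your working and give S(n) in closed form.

t_(k+1)/t_k = (12*k**3 + 63*k**2 + 111*k + 62)/(12*k**3 + 27*k**2 + 21*k + 2).
Factor: A=1; B=1; C=k**3 + 9*k**2/4 + 7*k/4 + 1/6.
Solve (1)·f(k+1) − (1)·f(k) = k**3 + 9*k**2/4 + 7*k/4 + 1/6.
From deg A=0, deg B=0, deg C=3: d=4.
A polynomial solution: f(k) = k*(3*k**3 + 3*k**2 - 4)/12.
Get s_k = R·t_k = k*(-3*k**3 - 3*k**2 + 4) with R(k) = B(k−1)f(k)/C(k) = k*(3*k**3 + 3*k**2 - 4)/(12*k**3 + 27*k**2 + 21*k + 2).
Δs = -12*k**3 - 27*k**2 - 21*k - 2, as required.
Telescope: S(n) = s_(n+1) − s_(0) = -3*n**4 - 15*n**3 - 27*n**2 - 17*n - 2 − (0) = -3*n**4 - 15*n**3 - 27*n**2 - 17*n - 2.

S(n) = -3*n**4 - 15*n**3 - 27*n**2 - 17*n - 2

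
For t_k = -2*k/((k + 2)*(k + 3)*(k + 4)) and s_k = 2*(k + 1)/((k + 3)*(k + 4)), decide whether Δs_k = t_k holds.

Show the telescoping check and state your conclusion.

s_(k+1) = 2*(k + 2)/((k + 4)*(k + 5))
s_(k+1) − s_k = 2*(1 - k)/(k**3 + 12*k**2 + 47*k + 60)
(s_(k+1) − s_k) − t_k = 4*(2*k + 1)/(k**4 + 14*k**3 + 71*k**2 + 154*k + 120)

Invalid: residual 4*(2*k + 1)/(k**4 + 14*k**3 + 71*k**2 + 154*k + 120) ≠ 0.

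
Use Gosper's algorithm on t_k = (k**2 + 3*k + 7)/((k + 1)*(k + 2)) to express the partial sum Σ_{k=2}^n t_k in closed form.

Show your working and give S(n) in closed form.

S(n) = (3*n**2 + 8*n - 11)/(3*(n + 2))

Compute t_(k+1)/t_k: get (k + 1)*(3*k + (k + 1)**2 + 10)/((k + 3)*(k**2 + 3*k + 7)).
Take A(k)=k + 1, B(k)=k + 3, C(k)=k**2 + 3*k + 7.
Need (k + 1)·f(k+1) − (k + 2)·f(k) = k**2 + 3*k + 7.
Degrees (1,1,2) ⇒ d ≤ 2.
Solve for f: f(k) = k*(k + 6) (degree 2 ≤ 2).
Certificate R = B(k−1)f/C = k*(k + 2)*(k + 6)/(k**2 + 3*k + 7) gives s_k = k*(k + 6)/(k + 1).
s_(k+1) − s_k = (k**2 + 3*k + 7)/(k**2 + 3*k + 2) = t_k.
s_(n+1) = (n**2 + 8*n + 7)/(n + 2) and s_(2) = 16/3, so S(n) = (3*n**2 + 8*n - 11)/(3*(n + 2)).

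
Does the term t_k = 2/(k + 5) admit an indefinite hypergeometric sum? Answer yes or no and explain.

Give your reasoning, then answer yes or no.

No — key equation has no polynomial f.

Step 1: r(k) = (k + 5)/(k + 6).
Take A(k)=k + 5, B(k)=k + 6, C(k)=1.
Key eq: (k + 5)·f(k+1) = (k + 5)·f(k) + (1).
d = 0 from the (1,1,0) case.
Put f(k) = c0: A·f(k+1) − B(k−1)·f(k) − C = -1; need -1 = 0 — inconsistent ⇒ no f, not summable.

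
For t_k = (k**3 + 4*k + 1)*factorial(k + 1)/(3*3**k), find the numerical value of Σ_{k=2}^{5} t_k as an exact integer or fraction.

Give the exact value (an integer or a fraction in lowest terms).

t_(k+1)/t_k = (k + 2)*(4*k + (k + 1)**3 + 5)/(3*(k**3 + 4*k + 1)).
A = k/3 + 2/3, B = 1, C = k**3 + 4*k + 1.
Solve (k/3 + 2/3)·f(k+1) − (1)·f(k) = k**3 + 4*k + 1.
d = 2 from the (1,0,3) case.
Solving with deg f ≤ 2: f(k) = 3*(k**2 - k - 1).
R(k) = B(k−1)·f(k)/C(k) = 3*(k**2 - k - 1)/(k**3 + 4*k + 1); s_k = R·t_k = (k**2 - k - 1)*factorial(k + 1)/3**k.
Verify: (k**3 + 4*k + 1)*factorial(k + 1)/(3*3**k) matches t_k.
Telescoping: Σ = s_(6) − s_(2) = 16240/81 − (2/3) = 16186/81.

Σ = 16186/81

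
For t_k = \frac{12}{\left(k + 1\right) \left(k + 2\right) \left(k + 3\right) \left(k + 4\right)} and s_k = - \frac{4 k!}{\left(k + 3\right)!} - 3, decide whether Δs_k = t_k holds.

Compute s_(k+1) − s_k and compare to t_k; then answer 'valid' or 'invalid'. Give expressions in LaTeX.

s_(k+1) = -4*factorial(k + 1)/factorial(k + 4) - 3
s_(k+1) − s_k = 12/((k + 1)*(k + 2)*(k + 3)*(k + 4))
(s_(k+1) − s_k) − t_k = 0

Valid — Δs_k = t_k.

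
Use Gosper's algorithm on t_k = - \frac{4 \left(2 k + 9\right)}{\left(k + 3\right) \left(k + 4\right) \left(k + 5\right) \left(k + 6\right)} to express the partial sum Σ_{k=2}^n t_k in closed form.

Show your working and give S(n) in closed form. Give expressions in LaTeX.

Ratio r(k) = (k + 3)*(2*k + 11)/((k + 7)*(2*k + 9)).
Factor: A=k + 3; B=k + 7; C=k + 9/2.
Set up (k + 3)·f(k+1) − (k + 6)·f(k) − (k + 9/2) = 0.
deg f ≤ 3 (via 1,1,1).
Solving with deg f ≤ 3: f(k) = k*(k + 4)*(k + 8)/30.
Then R = B(k−1)f/C = k*(k + 4)*(k + 6)*(k + 8)/(15*(2*k + 9)), so s_k = R(k)·t_k = 4*k*(-k - 8)/(15*(k**2 + 8*k + 15)).
Verify: 4*(-2*k - 9)/(k**4 + 18*k**3 + 119*k**2 + 342*k + 360) matches t_k.
Telescope: S(n) = s_(n+1) − s_(2) = 4*(-n**2 - 10*n - 9)/(15*(n**2 + 10*n + 24)) − (-16/105) = 4*(-n**2 - 10*n + 11)/(35*(n**2 + 10*n + 24)).

S(n) = \frac{4 \left(- n^{2} - 10 n + 11\right)}{35 \left(n^{2} + 10 n + 24\right)}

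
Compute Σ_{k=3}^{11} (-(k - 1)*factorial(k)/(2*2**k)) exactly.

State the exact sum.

Σ = -116943

Step 1: r(k) = k*(k + 1)/(2*(k - 1)).
Normal form (A,B,C) = (k/2 + 1/2, 1, k - 1).
Key eq: (k/2 + 1/2)·f(k+1) = (1)·f(k) + (k - 1).
deg f ≤ 0 (via 1,0,1).
Solve for f: f(k) = 2 (degree 0 ≤ 0).
So s_k = (B(k−1)f/C)·t_k = (2/(k - 1))·t_k = -factorial(k)/2**k.
Δs = -(k - 1)*factorial(k)/(2*2**k), as required.
Telescoping: Σ = s_(12) − s_(3) = -467775/4 − (-3/4) = -116943.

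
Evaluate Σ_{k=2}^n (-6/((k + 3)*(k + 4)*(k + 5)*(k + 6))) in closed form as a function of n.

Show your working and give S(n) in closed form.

t_(k+1)/t_k = (k + 3)/(k + 7).
So A=k + 3 and B=k + 7, with C=1.
Set up (k + 3)·f(k+1) − (k + 6)·f(k) − (1) = 0.
deg f ≤ 3 (via 1,1,0).
Coefficient equations give f(k) = k*(k**2 + 12*k + 47)/180.
Get s_k = R·t_k = k*(-k**2 - 12*k - 47)/(30*(k + 3)*(k + 4)*(k + 5)) with R(k) = B(k−1)f(k)/C(k) = k*(k + 6)*(k**2 + 12*k + 47)/180.
Check: Δs_k = -6/(k**4 + 18*k**3 + 119*k**2 + 342*k + 360). ✓
Σ_(k=2)^n t_k = s_(n+1) − s_(2) = ((-n**3 - 15*n**2 - 74*n - 60)/(30*(n**3 + 15*n**2 + 74*n + 120))) − (-1/42), i.e. (-n**3 - 15*n**2 - 74*n + 90)/(105*(n**3 + 15*n**2 + 74*n + 120)).

S(n) = (-n**3 - 15*n**2 - 74*n + 90)/(105*(n**3 + 15*n**2 + 74*n + 120))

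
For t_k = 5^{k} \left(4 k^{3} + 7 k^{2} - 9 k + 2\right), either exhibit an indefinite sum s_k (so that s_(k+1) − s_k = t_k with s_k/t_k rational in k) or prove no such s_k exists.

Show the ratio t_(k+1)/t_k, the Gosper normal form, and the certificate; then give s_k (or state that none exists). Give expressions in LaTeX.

Step 1: r(k) = 5*(4*k**3 + 19*k**2 + 17*k + 4)/(4*k**3 + 7*k**2 - 9*k + 2).
A = 5, B = 1, C = k**3 + 7*k**2/4 - 9*k/4 + 1/2.
Key eq: (5)·f(k+1) = (1)·f(k) + (k**3 + 7*k**2/4 - 9*k/4 + 1/2).
d = 3 from the (0,0,3) case.
Solve for f: f(k) = (k**3 - 2*k**2 - k + 3)/4 (degree 3 ≤ 3).
Get s_k = R·t_k = 5**k*(k**3 - 2*k**2 - k + 3) with R(k) = B(k−1)f(k)/C(k) = (k**3 - 2*k**2 - k + 3)/(4*k**3 + 7*k**2 - 9*k + 2).
Δs = 5**k*(4*k**3 + 7*k**2 - 9*k + 2), as required.

s_k = 5^{k} \left(k^{3} - 2 k^{2} - k + 3\right)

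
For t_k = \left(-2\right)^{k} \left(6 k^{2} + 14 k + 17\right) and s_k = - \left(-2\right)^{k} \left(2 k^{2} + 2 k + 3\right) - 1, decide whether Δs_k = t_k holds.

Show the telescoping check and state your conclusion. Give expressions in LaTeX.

valid; difference matches t_k

s_(k+1) = 2*(-2)**k*(2*k + 2*(k + 1)**2 + 5) - 1
s_(k+1) − s_k = (-2)**k*(6*k**2 + 14*k + 17)
(s_(k+1) − s_k) − t_k = 0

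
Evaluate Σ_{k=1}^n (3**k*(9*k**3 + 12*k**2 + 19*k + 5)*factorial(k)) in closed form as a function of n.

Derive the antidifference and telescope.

r(k) = 3*(9*k**4 + 48*k**3 + 109*k**2 + 115*k + 45)/(9*k**3 + 12*k**2 + 19*k + 5) after simplifying.
So A=3*k + 3 and B=1, with C=k**3 + 4*k**2/3 + 19*k/9 + 5/9.
Key eq: (3*k + 3)·f(k+1) = (1)·f(k) + (k**3 + 4*k**2/3 + 19*k/9 + 5/9).
From deg A=1, deg B=0, deg C=3: d=2.
A polynomial solution: f(k) = (3*k**2 - 4*k + 4)/9.
So s_k = (B(k−1)f/C)·t_k = ((3*k**2 - 4*k + 4)/(9*k**3 + 12*k**2 + 19*k + 5))·t_k = 3**k*(3*k**2 - 4*k + 4)*factorial(k).
Check: Δs_k = 3**k*(9*k**3 + 12*k**2 + 19*k + 5)*factorial(k). ✓
s_(n+1) = 3**(n + 1)*(3*n**2 + 2*n + 3)*factorial(n + 1) and s_(1) = 9, so S(n) = 9*3**n*n**3*factorial(n) + 15*3**n*n**2*factorial(n) + 15*3**n*n*factorial(n) + 9*3**n*factorial(n) - 9.

S(n) = 9*3**n*n**3*factorial(n) + 15*3**n*n**2*factorial(n) + 15*3**n*n*factorial(n) + 9*3**n*factorial(n) - 9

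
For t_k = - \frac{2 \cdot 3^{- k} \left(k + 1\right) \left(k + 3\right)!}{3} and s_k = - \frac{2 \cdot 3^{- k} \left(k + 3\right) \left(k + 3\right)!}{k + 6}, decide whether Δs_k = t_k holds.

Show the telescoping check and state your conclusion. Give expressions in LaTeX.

Invalid: residual \frac{2 \cdot 3^{- k} \left(k^{2} + 7 k + 3\right) \left(k + 3\right)!}{\left(k + 6\right) \left(k + 7\right)} ≠ 0.

s_(k+1) = -2*(k + 4)*factorial(k + 4)/(3*3**k*(k + 7))
s_(k+1) − s_k = -2*(k**3 + 11*k**2 + 34*k + 33)*factorial(k + 3)/(3*3**k*(k + 6)*(k + 7))
(s_(k+1) − s_k) − t_k = 2*(k**2 + 7*k + 3)*factorial(k + 3)/(3**k*(k + 6)*(k + 7))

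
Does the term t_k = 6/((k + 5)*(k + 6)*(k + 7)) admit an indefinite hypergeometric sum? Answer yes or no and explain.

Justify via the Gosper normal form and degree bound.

Yes. s_k = k*(k + 11)/(10*(k + 5)*(k + 6)).

The ratio is (k + 5)/(k + 8).
Normal form (A,B,C) = (k + 5, k + 8, 1).
f must satisfy (k + 5)·f(k+1) − (k + 7)·f(k) = 1.
deg f ≤ 2 (via 1,1,0).
Match coefficients ⇒ f(k) = k*(k + 11)/60.
Get s_k = R·t_k = k*(k + 11)/(10*(k + 5)*(k + 6)) with R(k) = B(k−1)f(k)/C(k) = k*(k + 7)*(k + 11)/60.
Check: Δs_k = 6/(k**3 + 18*k**2 + 107*k + 210). ✓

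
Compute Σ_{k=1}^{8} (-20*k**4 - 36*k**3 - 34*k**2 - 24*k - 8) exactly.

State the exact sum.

Σ = -229960

r(k) = (10*k**4 + 58*k**3 + 131*k**2 + 140*k + 61)/(10*k**4 + 18*k**3 + 17*k**2 + 12*k + 4) after simplifying.
Factor: A=1; B=1; C=k**4 + 9*k**3/5 + 17*k**2/10 + 6*k/5 + 2/5.
Solve (1)·f(k+1) − (1)·f(k) = k**4 + 9*k**3/5 + 17*k**2/10 + 6*k/5 + 2/5.
d = 5 from the (0,0,4) case.
A polynomial solution: f(k) = k*(4*k**4 - k**3 + 4*k + 1)/20.
Then R = B(k−1)f/C = k*(4*k**4 - k**3 + 4*k + 1)/(2*(10*k**4 + 18*k**3 + 17*k**2 + 12*k + 4)), so s_k = R(k)·t_k = k*(-4*k**4 + k**3 - 4*k - 1).
Δs = -20*k**4 - 36*k**3 - 34*k**2 - 24*k - 8, as required.
Telescoping: Σ = s_(9) − s_(1) = -229968 − (-8) = -229960.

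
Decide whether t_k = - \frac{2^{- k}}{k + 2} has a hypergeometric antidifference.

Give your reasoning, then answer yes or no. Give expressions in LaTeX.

r(k) = (k + 2)/(2*(k + 3)) after simplifying.
Factor: A=k/2 + 1; B=k + 3; C=1.
Set up (k/2 + 1)·f(k+1) − (k + 2)·f(k) − (1) = 0.
Bound: deg f ≤ -1.
Negative degree bound (-1): no f exists, t_k not Gosper-summable.

No — negative degree bound, so no certificate f.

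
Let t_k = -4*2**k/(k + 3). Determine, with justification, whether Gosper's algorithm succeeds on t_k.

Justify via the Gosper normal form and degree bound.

No — t_k has no hypergeometric antidifference.

Step 1: r(k) = 2*(k + 3)/(k + 4).
Normal form (A,B,C) = (2*k + 6, k + 4, 1).
Set up (2*k + 6)·f(k+1) − (k + 3)·f(k) − (1) = 0.
From deg A=1, deg B=1, deg C=0: d=-1.
deg f ≤ -1 is impossible — no certificate.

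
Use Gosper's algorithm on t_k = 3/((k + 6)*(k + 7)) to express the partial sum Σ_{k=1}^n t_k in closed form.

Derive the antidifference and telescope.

S(n) = 3*n/(7*(n + 7))

Compute t_(k+1)/t_k: get (k + 6)/(k + 8).
Factor: A=k + 6; B=k + 8; C=1.
Need (k + 6)·f(k+1) − (k + 7)·f(k) = 1.
deg f ≤ 1 (via 1,1,0).
Solving with deg f ≤ 1: f(k) = k/6.
R(k) = B(k−1)·f(k)/C(k) = k*(k + 7)/6; s_k = R·t_k = k/(2*(k + 6)).
Verify: 3/(k**2 + 13*k + 42) matches t_k.
s_(n+1) = (n + 1)/(2*(n + 7)) and s_(1) = 1/14, so S(n) = 3*n/(7*(n + 7)).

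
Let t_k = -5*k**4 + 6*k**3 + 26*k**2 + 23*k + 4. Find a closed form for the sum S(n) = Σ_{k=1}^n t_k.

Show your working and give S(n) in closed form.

t_(k+1)/t_k = (5*k**4 + 14*k**3 - 14*k**2 - 73*k - 54)/(5*k**4 - 6*k**3 - 26*k**2 - 23*k - 4).
Normal form (A,B,C) = (1, 1, k**4 - 6*k**3/5 - 26*k**2/5 - 23*k/5 - 4/5).
Key eq: (1)·f(k+1) = (1)·f(k) + (k**4 - 6*k**3/5 - 26*k**2/5 - 23*k/5 - 4/5).
Bound: deg f ≤ 5.
Coefficient equations give f(k) = k*(k**4 - 4*k**3 - 4*k**2 + 3)/5.
So s_k = (B(k−1)f/C)·t_k = (k*(k**4 - 4*k**3 - 4*k**2 + 3)/(5*k**4 - 6*k**3 - 26*k**2 - 23*k - 4))·t_k = k*(-k**4 + 4*k**3 + 4*k**2 - 3).
Verify: -5*k**4 + 6*k**3 + 26*k**2 + 23*k + 4 matches t_k.
Σ_(k=1)^n t_k = s_(n+1) − s_(1) = (-n**5 - n**4 + 10*n**3 + 26*n**2 + 20*n + 4) − (4), i.e. n*(-n**4 - n**3 + 10*n**2 + 26*n + 20).

S(n) = n*(-n**4 - n**3 + 10*n**2 + 26*n + 20)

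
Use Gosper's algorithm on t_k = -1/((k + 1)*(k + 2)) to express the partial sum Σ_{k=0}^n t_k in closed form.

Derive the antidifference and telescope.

S(n) = (-n - 1)/(n + 2)

The ratio is (k + 1)/(k + 3).
So A=k + 1 and B=k + 3, with C=1.
Key eq: (k + 1)·f(k+1) = (k + 2)·f(k) + (1).
d = 1 from the (1,1,0) case.
Solve for f: f(k) = k (degree 1 ≤ 1).
So s_k = (B(k−1)f/C)·t_k = (k*(k + 2))·t_k = -k/(k + 1).
Check: Δs_k = -1/(k**2 + 3*k + 2). ✓
s_(n+1) = (-n - 1)/(n + 2) and s_(0) = 0, so S(n) = (-n - 1)/(n + 2).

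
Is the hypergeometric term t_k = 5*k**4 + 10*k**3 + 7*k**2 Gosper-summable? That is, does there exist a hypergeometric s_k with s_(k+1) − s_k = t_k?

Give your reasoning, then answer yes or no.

t_(k+1)/t_k = (k + 1)**2*(10*k + 5*(k + 1)**2 + 17)/(k**2*(5*k**2 + 10*k + 7)).
Normal form (A,B,C) = (1, 1, k**4 + 2*k**3 + 7*k**2/5).
Need (1)·f(k+1) − (1)·f(k) = k**4 + 2*k**3 + 7*k**2/5.
deg f ≤ 5 (via 0,0,4).
Match coefficients ⇒ f(k) = k*(k - 1)*(k**3 + k**2 - 1)/5.
So s_k = (B(k−1)f/C)·t_k = ((k - 1)*(k**3 + k**2 - 1)/(k*(5*k**2 + 10*k + 7)))·t_k = k*(k**4 - k**2 - k + 1).
Verify: k**2*(5*k**2 + 10*k + 7) matches t_k.

Yes. s_k = k*(k**4 - k**2 - k + 1).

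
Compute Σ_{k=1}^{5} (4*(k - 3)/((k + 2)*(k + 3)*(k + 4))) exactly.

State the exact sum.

r(k) = (k - 2)*(k + 2)/((k - 3)*(k + 5)) after simplifying.
Gosper form: A/B · C(k+1)/C(k) with A=k + 2, B=k + 5, C=k - 3.
f must satisfy (k + 2)·f(k+1) − (k + 4)·f(k) = k - 3.
Degrees (1,1,1) ⇒ d ≤ 2.
Solving with deg f ≤ 2: f(k) = -k*(k + 17)/12.
Get s_k = R·t_k = k*(-k - 17)/(3*(k + 2)*(k + 3)) with R(k) = B(k−1)f(k)/C(k) = -k*(k + 4)*(k + 17)/(12*(k - 3)).
Verify: 4*(k - 3)/(k**3 + 9*k**2 + 26*k + 24) matches t_k.
Σ_(k=1)^(5) t_k = s_(6) − s_(1) = -23/36 − (-1/2) = -5/36.

Σ = -5/36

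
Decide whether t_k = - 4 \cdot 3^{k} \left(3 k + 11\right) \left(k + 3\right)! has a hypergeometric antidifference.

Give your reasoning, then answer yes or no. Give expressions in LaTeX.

Yes. s_k = - 4 \cdot 3^{k} \left(k + 3\right)!.

Ratio r(k) = 3*(k + 4)*(3*k + 14)/(3*k + 11).
Factor: A=3*k + 12; B=1; C=k + 11/3.
Set up (3*k + 12)·f(k+1) − (1)·f(k) − (k + 11/3) = 0.
d = 0 from the (1,0,1) case.
Coefficient equations give f(k) = 1/3.
So s_k = (B(k−1)f/C)·t_k = (1/(3*k + 11))·t_k = -4*3**k*factorial(k + 3).
s_(k+1) − s_k = -4*3**k*(3*k + 11)*factorial(k + 3) = t_k.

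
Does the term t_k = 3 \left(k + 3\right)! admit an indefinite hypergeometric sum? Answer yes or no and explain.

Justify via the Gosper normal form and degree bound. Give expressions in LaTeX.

No; the degree bound rules out any f.

r(k) = k + 4 after simplifying.
Gosper form: A/B · C(k+1)/C(k) with A=k + 4, B=1, C=1.
Set up (k + 4)·f(k+1) − (1)·f(k) − (1) = 0.
Bound: deg f ≤ -1.
deg f ≤ -1 is impossible — no certificate.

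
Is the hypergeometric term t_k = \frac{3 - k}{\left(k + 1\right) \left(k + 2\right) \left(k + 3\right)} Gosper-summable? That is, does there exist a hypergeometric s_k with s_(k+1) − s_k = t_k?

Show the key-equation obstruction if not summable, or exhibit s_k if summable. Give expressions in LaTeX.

Yes. s_k = \frac{k \left(k + 5\right)}{2 \left(k + 1\right) \left(k + 2\right)}.

t_(k+1)/t_k = (k - 2)*(k + 1)/((k - 3)*(k + 4)).
Factor: A=k + 1; B=k + 4; C=k - 3.
Key eq: (k + 1)·f(k+1) = (k + 3)·f(k) + (k - 3).
deg f ≤ 2 (via 1,1,1).
Solve for f: f(k) = -k*(k + 5)/2 (degree 2 ≤ 2).
Get s_k = R·t_k = k*(k + 5)/(2*(k + 1)*(k + 2)) with R(k) = B(k−1)f(k)/C(k) = -k*(k + 3)*(k + 5)/(2*(k - 3)).
Δs = (3 - k)/(k**3 + 6*k**2 + 11*k + 6), as required.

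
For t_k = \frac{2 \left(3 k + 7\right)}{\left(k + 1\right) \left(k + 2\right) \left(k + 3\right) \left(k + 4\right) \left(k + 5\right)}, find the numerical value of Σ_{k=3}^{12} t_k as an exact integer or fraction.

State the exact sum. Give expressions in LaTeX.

Compute t_(k+1)/t_k: get (k + 1)*(3*k + 10)/((k + 6)*(3*k + 7)).
A = k + 1, B = k + 6, C = k + 7/3.
Need (k + 1)·f(k+1) − (k + 5)·f(k) = k + 7/3.
d = 4 from the (1,1,1) case.
Solve for f: f(k) = k*(k + 2)*(k**2 + 8*k + 19)/36 (degree 4 ≤ 4).
Certificate R = B(k−1)f/C = k*(k + 2)*(k + 5)*(k**2 + 8*k + 19)/(12*(3*k + 7)) gives s_k = k*(k**2 + 8*k + 19)/(6*(k**3 + 8*k**2 + 19*k + 12)).
Δs = 2*(3*k + 7)/(k**5 + 15*k**4 + 85*k**3 + 225*k**2 + 274*k + 120), as required.
Σ_(k=3)^(12) t_k = s_(13) − s_(3) = 949/5712 − (13/84) = 65/5712.

Σ = 65/5712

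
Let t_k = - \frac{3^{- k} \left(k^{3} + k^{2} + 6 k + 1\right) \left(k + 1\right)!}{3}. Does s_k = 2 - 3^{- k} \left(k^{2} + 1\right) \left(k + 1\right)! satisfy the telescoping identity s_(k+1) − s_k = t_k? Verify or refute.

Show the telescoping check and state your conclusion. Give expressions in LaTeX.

valid; difference matches t_k

s_(k+1) = -3**(-k - 1)*((k + 1)**2 + 1)*factorial(k + 2) + 2
s_(k+1) − s_k = -(k**3 + k**2 + 6*k + 1)*factorial(k + 1)/(3*3**k)
(s_(k+1) − s_k) − t_k = 0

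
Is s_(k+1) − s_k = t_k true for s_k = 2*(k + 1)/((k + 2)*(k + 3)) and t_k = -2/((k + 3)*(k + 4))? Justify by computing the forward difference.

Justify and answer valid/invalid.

Invalid: residual 4/(k**3 + 9*k**2 + 26*k + 24) ≠ 0.

s_(k+1) = 2*(k + 2)/((k + 3)*(k + 4))
s_(k+1) − s_k = -2*k/(k**3 + 9*k**2 + 26*k + 24)
(s_(k+1) − s_k) − t_k = 4/(k**3 + 9*k**2 + 26*k + 24)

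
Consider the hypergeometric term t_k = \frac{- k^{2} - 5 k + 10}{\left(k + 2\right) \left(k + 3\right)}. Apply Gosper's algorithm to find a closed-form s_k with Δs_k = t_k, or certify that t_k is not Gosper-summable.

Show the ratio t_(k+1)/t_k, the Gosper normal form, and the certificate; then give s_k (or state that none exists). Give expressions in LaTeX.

s_k = \frac{k \left(6 - k\right)}{k + 2}

r(k) = (k + 2)*(5*k + (k + 1)**2 - 5)/((k + 4)*(k**2 + 5*k - 10)) after simplifying.
Factor: A=k + 2; B=k + 4; C=k**2 + 5*k - 10.
Key eq: (k + 2)·f(k+1) = (k + 3)·f(k) + (k**2 + 5*k - 10).
d = 2 from the (1,1,2) case.
Solving with deg f ≤ 2: f(k) = k*(k - 6).
R(k) = B(k−1)·f(k)/C(k) = k*(k - 6)*(k + 3)/(k**2 + 5*k - 10); s_k = R·t_k = k*(6 - k)/(k + 2).
s_(k+1) − s_k = (-k**2 - 5*k + 10)/(k**2 + 5*k + 6) = t_k.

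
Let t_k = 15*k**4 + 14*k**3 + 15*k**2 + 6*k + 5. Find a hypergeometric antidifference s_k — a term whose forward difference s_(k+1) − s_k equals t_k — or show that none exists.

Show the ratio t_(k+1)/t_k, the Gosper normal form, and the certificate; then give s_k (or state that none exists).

r(k) = (15*k**4 + 74*k**3 + 147*k**2 + 138*k + 55)/(15*k**4 + 14*k**3 + 15*k**2 + 6*k + 5) after simplifying.
A = 1, B = 1, C = k**4 + 14*k**3/15 + k**2 + 2*k/5 + 1/3.
Solve (1)·f(k+1) − (1)·f(k) = k**4 + 14*k**3/15 + k**2 + 2*k/5 + 1/3.
Bound: deg f ≤ 5.
Solve for f: f(k) = k*(3*k**4 - 4*k**3 + 3*k**2 - k + 4)/15 (degree 5 ≤ 5).
Get s_k = R·t_k = k*(3*k**4 - 4*k**3 + 3*k**2 - k + 4) with R(k) = B(k−1)f(k)/C(k) = k*(3*k**4 - 4*k**3 + 3*k**2 - k + 4)/(15*k**4 + 14*k**3 + 15*k**2 + 6*k + 5).
Verify: 15*k**4 + 14*k**3 + 15*k**2 + 6*k + 5 matches t_k.

s_k = k*(3*k**4 - 4*k**3 + 3*k**2 - k + 4)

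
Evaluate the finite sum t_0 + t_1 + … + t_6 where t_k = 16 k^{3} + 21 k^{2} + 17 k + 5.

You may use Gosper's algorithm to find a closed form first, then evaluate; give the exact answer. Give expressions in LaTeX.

Σ = 9359

Compute t_(k+1)/t_k: get (16*k**3 + 69*k**2 + 107*k + 59)/(16*k**3 + 21*k**2 + 17*k + 5).
A = 1, B = 1, C = k**3 + 21*k**2/16 + 17*k/16 + 5/16.
Key eq: (1)·f(k+1) = (1)·f(k) + (k**3 + 21*k**2/16 + 17*k/16 + 5/16).
Bound: deg f ≤ 4.
Coefficient equations give f(k) = k**2*(4*k**2 - k + 2)/16.
Get s_k = R·t_k = k**2*(4*k**2 - k + 2) with R(k) = B(k−1)f(k)/C(k) = k**2*(4*k**2 - k + 2)/(16*k**3 + 21*k**2 + 17*k + 5).
Verify: 16*k**3 + 21*k**2 + 17*k + 5 matches t_k.
Sum = s_(7) − s_(0); s_(7) = 9359, s_(0) = 0 ⇒ 9359.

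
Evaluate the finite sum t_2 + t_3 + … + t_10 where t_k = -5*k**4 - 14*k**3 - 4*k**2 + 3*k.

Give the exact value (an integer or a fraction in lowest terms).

r(k) = (5*k**4 + 34*k**3 + 76*k**2 + 67*k + 20)/(k*(5*k**3 + 14*k**2 + 4*k - 3)) after simplifying.
A = 1, B = 1, C = k**4 + 14*k**3/5 + 4*k**2/5 - 3*k/5.
Key eq: (1)·f(k+1) = (1)·f(k) + (k**4 + 14*k**3/5 + 4*k**2/5 - 3*k/5).
deg f ≤ 5 (via 0,0,4).
Solving with deg f ≤ 5: f(k) = k*(k - 1)*(k**3 + 2*k**2 - 2*k - 2)/5.
Then R = B(k−1)f/C = (k - 1)*(k**3 + 2*k**2 - 2*k - 2)/(5*k**3 + 14*k**2 + 4*k - 3), so s_k = R(k)·t_k = k*(-k**4 - k**3 + 4*k**2 - 2).
Verify: k*(-5*k**3 - 14*k**2 - 4*k + 3) matches t_k.
Evaluate s at k=11 and k=2: -170390 and -20; difference -170370.

Σ = -170370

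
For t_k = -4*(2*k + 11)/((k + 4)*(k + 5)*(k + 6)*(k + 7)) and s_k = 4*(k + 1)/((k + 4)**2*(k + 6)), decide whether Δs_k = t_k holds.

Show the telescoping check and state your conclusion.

Invalid: residual 12*(3*k**2 + 31*k + 79)/(k**6 + 31*k**5 + 397*k**4 + 2689*k**3 + 10162*k**2 + 20320*k + 16800) ≠ 0.

s_(k+1) = 4*(k + 2)/((k + 5)**2*(k + 7))
s_(k+1) − s_k = 4*(-2*k**3 - 20*k**2 - 46*k + 17)/(k**6 + 31*k**5 + 397*k**4 + 2689*k**3 + 10162*k**2 + 20320*k + 16800)
(s_(k+1) − s_k) − t_k = 12*(3*k**2 + 31*k + 79)/(k**6 + 31*k**5 + 397*k**4 + 2689*k**3 + 10162*k**2 + 20320*k + 16800)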